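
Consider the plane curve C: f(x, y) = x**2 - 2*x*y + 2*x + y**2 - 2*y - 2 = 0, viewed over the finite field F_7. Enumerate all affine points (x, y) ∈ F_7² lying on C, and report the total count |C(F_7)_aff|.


Affine F_7-points: ∅; count = 0.

For each of the 49 pairs (x, y) ∈ F_7², evaluate f(x, y) mod 7. Record the zeros.
  x = 0: [0↦5, 1↦4, 2↦5, 3↦1, 4↦6, 5↦6, 6↦1]  zeros at y ∈ ∅
  x = 1: [0↦1, 1↦5, 2↦4, 3↦5, 4↦1, 5↦6, 6↦6]  zeros at y ∈ ∅
  x = 2: [0↦6, 1↦1, 2↦5, 3↦4, 4↦5, 5↦1, 6↦6]  zeros at y ∈ ∅
  x = 3: [0↦6, 1↦6, 2↦1, 3↦5, 4↦4, 5↦5, 6↦1]  zeros at y ∈ ∅
  x = 4: [0↦1, 1↦6, 2↦6, 3↦1, 4↦5, 5↦4, 6↦5]  zeros at y ∈ ∅
  x = 5: [0↦5, 1↦1, 2↦6, 3↦6, 4↦1, 5↦5, 6↦4]  zeros at y ∈ ∅
  x = 6: [0↦4, 1↦5, 2↦1, 3↦6, 4↦6, 5↦1, 6↦5]  zeros at y ∈ ∅
Collecting zeros: affine points = ∅.
Total count |C(F_7)_aff| = 0.


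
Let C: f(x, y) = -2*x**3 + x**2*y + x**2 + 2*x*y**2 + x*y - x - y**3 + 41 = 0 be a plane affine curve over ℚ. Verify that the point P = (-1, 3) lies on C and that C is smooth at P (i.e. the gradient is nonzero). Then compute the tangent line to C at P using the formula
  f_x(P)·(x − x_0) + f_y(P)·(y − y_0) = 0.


Tangent line at P: 6*x - 39*y + 123 = 0.

Step 1: f(-1, 3) = 0, so P lies on C.
Step 2: partial derivatives
  f_x(x, y) = -6*x**2 + 2*x*y + 2*x + 2*y**2 + y - 1, f_y(x, y) = x**2 + 4*x*y + x - 3*y**2.
  f_x(P) = 6, f_y(P) = -39 (gradient nonzero, so P is smooth).
Step 3: tangent line at P: 6·(x − -1) + -39·(y − 3) = 0.
Expanding: 6*x - 39*y + 123 = 0.


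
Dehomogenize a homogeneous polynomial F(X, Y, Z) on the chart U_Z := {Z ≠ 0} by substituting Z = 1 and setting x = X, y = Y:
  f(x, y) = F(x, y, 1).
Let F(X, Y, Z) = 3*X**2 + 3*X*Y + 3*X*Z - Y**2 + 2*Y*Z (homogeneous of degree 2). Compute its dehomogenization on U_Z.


f(x, y) = 3*x**2 + 3*x*y + 3*x - y**2 + 2*y

On U_Z we set Z = 1. Each monomial c·X^i·Y^j·Z^k in F becomes c·x^i·y^j·1^k = c·x^i·y^j.
Substituting Z = 1: F(X, Y, 1) = 3*x**2 + 3*x*y + 3*x - y**2 + 2*y.
Note: deg(f) ≤ deg(F) = 2; strict inequality happens when F is divisible by Z (lost terms).


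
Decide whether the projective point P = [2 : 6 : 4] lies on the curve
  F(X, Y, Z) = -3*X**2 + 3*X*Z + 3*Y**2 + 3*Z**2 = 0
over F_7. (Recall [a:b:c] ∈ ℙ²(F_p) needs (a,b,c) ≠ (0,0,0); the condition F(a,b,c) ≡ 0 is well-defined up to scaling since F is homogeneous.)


F(2,6,4) ≡ 0 (mod 7); P is on the curve.

Evaluate F(2, 6, 4) term-by-term (mod 7).
  -3*X**2 ↦ -3·4·1·1 = -12
  3*X*Z ↦ 3·2·1·4 = 24
  3*Y**2 ↦ 3·1·36·1 = 108
  3*Z**2 ↦ 3·1·1·16 = 48
Sum: F(2, 6, 4) = (-12) + (24) + (108) + (48) = 168.
Reducing mod 7: 168 ≡ 0 (mod 7).
Since F(a, b, c) ≡ 0 (mod 7), P lies on the curve.


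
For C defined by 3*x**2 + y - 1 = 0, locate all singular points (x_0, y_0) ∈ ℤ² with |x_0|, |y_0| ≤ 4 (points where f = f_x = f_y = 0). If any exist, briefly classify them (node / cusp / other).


No singular points in the scanned grid; C is smooth there.

Compute partial derivatives:
  f_x = 6*x.
  f_y = 1.
f_y = 1 is a nonzero constant, so f_y never vanishes: no point (x, y) can satisfy f = f_x = f_y = 0. In particular no (x, y) ∈ {−4, ..., 4}² is singular; the curve is smooth.


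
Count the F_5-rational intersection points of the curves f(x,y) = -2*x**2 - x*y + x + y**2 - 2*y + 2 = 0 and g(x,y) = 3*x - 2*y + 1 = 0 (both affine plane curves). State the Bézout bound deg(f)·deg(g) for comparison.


Common zeros: {(0, 3)}; count = 1; Bézout bound = 2.

deg(f) = 2, deg(g) = 1, so Bézout bound = 2.
Scan x ∈ F_5. For each x, list the y ∈ F_5 with f(x, y) ≡ 0 and those with g(x, y) ≡ 0 (mod 5); the common zeros in that column are the intersection.
  x = 0: f ≡ 0 at y ∈ {3, 4}; g ≡ 0 at y ∈ {3}; common: {3}.
  x = 1: f ≡ 0 at y ∈ {4}; g ≡ 0 at y ∈ {2}; common: ∅.
  x = 2: f ≡ 0 at y ∈ ∅; g ≡ 0 at y ∈ {1}; common: ∅.
  x = 3: f ≡ 0 at y ∈ ∅; g ≡ 0 at y ∈ {0}; common: ∅.
  x = 4: f ≡ 0 at y ∈ {3}; g ≡ 0 at y ∈ {4}; common: ∅.
Collecting: common zeros = {(0, 3)}, so the count is 1.
Comparison with the Bézout bound: 1 ≤ 2 = deg(f)·deg(g), as expected for curves with no common component (the affine F_5-count falls short of the bound because intersections may lie at infinity, over extension fields, or carry multiplicity).


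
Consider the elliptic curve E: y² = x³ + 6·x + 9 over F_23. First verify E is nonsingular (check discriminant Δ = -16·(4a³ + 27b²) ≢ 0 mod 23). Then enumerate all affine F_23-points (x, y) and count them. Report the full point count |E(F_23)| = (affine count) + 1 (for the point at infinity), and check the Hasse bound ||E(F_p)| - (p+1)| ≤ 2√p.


Affine points = {(0, 3), (0, 20), (1, 4), (1, 19), (2, 11), (2, 12), (3, 10), (3, 13), (5, 7), (5, 16), (6, 10), (6, 13), (7, 7), (7, 16), (11, 7), (11, 16), (14, 10), (14, 13), (15, 1), (15, 22), (19, 6), (19, 17), (21, 9), (21, 14), (22, 5), (22, 18)}; affine count = 26; |E(F_23)| = 27.

Discriminant check: Δ ∝ 4a³ + 27b² = 4·6³ + 27·9² = 4·216 + 27·81 ≡ 15 (mod 23). Nonzero ⇒ E is nonsingular.
For each x ∈ F_23, compute rhs = x³ + 6·x + 9 mod 23, then count y ∈ F_23 with y² ≡ rhs.
  x = 0: rhs = 9, matching y values: 3, 20 (2 points).
  x = 1: rhs = 16, matching y values: 4, 19 (2 points).
  x = 2: rhs = 6, matching y values: 11, 12 (2 points).
  x = 3: rhs = 8, matching y values: 10, 13 (2 points).
  x = 4: rhs = 5, matching y values: none (0 points).
  x = 5: rhs = 3, matching y values: 7, 16 (2 points).
  x = 6: rhs = 8, matching y values: 10, 13 (2 points).
  x = 7: rhs = 3, matching y values: 7, 16 (2 points).
  x = 8: rhs = 17, matching y values: none (0 points).
  x = 9: rhs = 10, matching y values: none (0 points).
  x = 10: rhs = 11, matching y values: none (0 points).
  x = 11: rhs = 3, matching y values: 7, 16 (2 points).
  x = 12: rhs = 15, matching y values: none (0 points).
  x = 13: rhs = 7, matching y values: none (0 points).
  x = 14: rhs = 8, matching y values: 10, 13 (2 points).
  x = 15: rhs = 1, matching y values: 1, 22 (2 points).
  x = 16: rhs = 15, matching y values: none (0 points).
  x = 17: rhs = 10, matching y values: none (0 points).
  x = 18: rhs = 15, matching y values: none (0 points).
  x = 19: rhs = 13, matching y values: 6, 17 (2 points).
  x = 20: rhs = 10, matching y values: none (0 points).
  x = 21: rhs = 12, matching y values: 9, 14 (2 points).
  x = 22: rhs = 2, matching y values: 5, 18 (2 points).
Total affine count: 26.
Full point count |E(F_23)| = 26 + 1 = 27.
Hasse bound: |27 − (23+1)| = |3| = 3 ≤ 2√23 ≈ 9.5917 ✓.


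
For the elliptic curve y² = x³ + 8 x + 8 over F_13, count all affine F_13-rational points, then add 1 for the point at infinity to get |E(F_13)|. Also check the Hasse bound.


Affine points = {(1, 2), (1, 11), (4, 0), (5, 2), (5, 11), (6, 5), (6, 8), (7, 2), (7, 11), (8, 5), (8, 8), (9, 4), (9, 9), (10, 3), (10, 10), (11, 6), (11, 7), (12, 5), (12, 8)}; affine count = 19; |E(F_13)| = 20.

Discriminant check: Δ ∝ 4a³ + 27b² = 4·8³ + 27·8² = 4·512 + 27·64 ≡ 6 (mod 13). Nonzero ⇒ E is nonsingular.
For each x ∈ F_13, compute rhs = x³ + 8·x + 8 mod 13, then count y ∈ F_13 with y² ≡ rhs.
  x = 0: rhs = 8, matching y values: none (0 points).
  x = 1: rhs = 4, matching y values: 2, 11 (2 points).
  x = 2: rhs = 6, matching y values: none (0 points).
  x = 3: rhs = 7, matching y values: none (0 points).
  x = 4: rhs = 0, matching y values: 0 (1 points).
  x = 5: rhs = 4, matching y values: 2, 11 (2 points).
  x = 6: rhs = 12, matching y values: 5, 8 (2 points).
  x = 7: rhs = 4, matching y values: 2, 11 (2 points).
  x = 8: rhs = 12, matching y values: 5, 8 (2 points).
  x = 9: rhs = 3, matching y values: 4, 9 (2 points).
  x = 10: rhs = 9, matching y values: 3, 10 (2 points).
  x = 11: rhs = 10, matching y values: 6, 7 (2 points).
  x = 12: rhs = 12, matching y values: 5, 8 (2 points).
Total affine count: 19.
Full point count |E(F_13)| = 19 + 1 = 20.
Hasse bound: |20 − (13+1)| = |6| = 6 ≤ 2√13 ≈ 7.2111 ✓.


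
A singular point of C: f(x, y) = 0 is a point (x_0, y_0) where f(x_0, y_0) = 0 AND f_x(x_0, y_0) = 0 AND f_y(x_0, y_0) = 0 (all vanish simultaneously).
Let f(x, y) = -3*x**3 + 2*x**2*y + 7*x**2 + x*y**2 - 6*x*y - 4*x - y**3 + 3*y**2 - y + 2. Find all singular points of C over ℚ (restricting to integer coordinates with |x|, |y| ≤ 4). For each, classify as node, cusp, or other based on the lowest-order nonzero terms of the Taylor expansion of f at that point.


Singular points: {(1, 1)}; classification: cusp.

Compute partial derivatives:
  f_x = -9*x**2 + 4*x*y + 14*x + y**2 - 6*y - 4.
  f_y = 2*x**2 + 2*x*y - 6*x - 3*y**2 + 6*y - 1.
Scan x_0 ∈ {−4, ..., 4}. For each x_0, f_y(x_0, y) is a polynomial in y; find its integer roots y ∈ {−4, ..., 4}, then test f_x and f at those candidates.
  x = -4: f_y(-4, y) = -3*y**2 - 2*y + 55; no integer root y with |y| ≤ 4.
  x = -3: f_y(-3, y) = 35 - 3*y**2; no integer root y with |y| ≤ 4.
  x = -2: f_y(-2, y) = -3*y**2 + 2*y + 19; no integer root y with |y| ≤ 4.
  x = -1: f_y(-1, y) = -3*y**2 + 4*y + 7; vanishes at y ∈ {-1}. (-1, -1): f_x = -16 ≠ 0.
  x = 0: f_y(0, y) = -3*y**2 + 6*y - 1; no integer root y with |y| ≤ 4.
  x = 1: f_y(1, y) = -3*y**2 + 8*y - 5; vanishes at y ∈ {1}. (1, 1): f_x = 0, f = 0 — SINGULAR.
  x = 2: f_y(2, y) = -3*y**2 + 10*y - 5; no integer root y with |y| ≤ 4.
  x = 3: f_y(3, y) = -3*y**2 + 12*y - 1; no integer root y with |y| ≤ 4.
  x = 4: f_y(4, y) = -3*y**2 + 14*y + 7; no integer root y with |y| ≤ 4.
Only singular point on the grid: (1, 1).
Classify: substitute x = 1 + u, y = 1 + v and expand: f = -3*u**3 + 2*u**2*v + u*v**2 - v**3 + v**2.
No constant or linear terms (consistent with a singular point). Quadratic part: v**2. Cubic part: -3*u**3 + 2*u**2*v + u*v**2 - v**3.
The quadratic part v**2 is a perfect square, so there is a single (double) tangent line v = 0, i.e. y = 1. Restricting the cubic part to that line (v = 0) leaves -3*u**3 ≠ 0, so f is not divisible by v and the branch is v² ≈ 3*u**3 to lowest order — this is a cusp.
Classification: cusp.


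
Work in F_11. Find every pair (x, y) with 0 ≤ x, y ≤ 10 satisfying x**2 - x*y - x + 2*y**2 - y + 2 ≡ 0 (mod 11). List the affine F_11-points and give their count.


Affine F_11-points: {(4, 1), (4, 7), (5, 0), (5, 3), (7, 0), (7, 4), (9, 1), (9, 4), (10, 3), (10, 8)}; count = 10.

For each of the 121 pairs (x, y) ∈ F_11², evaluate f(x, y) mod 11. Record the zeros.
  x = 0: [0↦2, 1↦3, 2↦8, 3↦6, 4↦8, 5↦3, 6↦2, 7↦5, 8↦1, 9↦1, 10↦5]  zeros at y ∈ ∅
  x = 1: [0↦2, 1↦2, 2↦6, 3↦3, 4↦4, 5↦9, 6↦7, 7↦9, 8↦4, 9↦3, 10↦6]  zeros at y ∈ ∅
  x = 2: [0↦4, 1↦3, 2↦6, 3↦2, 4↦2, 5↦6, 6↦3, 7↦4, 8↦9, 9↦7, 10↦9]  zeros at y ∈ ∅
  x = 3: [0↦8, 1↦6, 2↦8, 3↦3, 4↦2, 5↦5, 6↦1, 7↦1, 8↦5, 9↦2, 10↦3]  zeros at y ∈ ∅
  x = 4: [0↦3, 1↦0, 2↦1, 3↦6, 4↦4, 5↦6, 6↦1, 7↦0, 8↦3, 9↦10, 10↦10]  zeros at y ∈ {1, 7}
  x = 5: [0↦0, 1↦7, 2↦7, 3↦0, 4↦8, 5↦9, 6↦3, 7↦1, 8↦3, 9↦9, 10↦8]  zeros at y ∈ {0, 3}
  x = 6: [0↦10, 1↦5, 2↦4, 3↦7, 4↦3, 5↦3, 6↦7, 7↦4, 8↦5, 9↦10, 10↦8]  zeros at y ∈ ∅
  x = 7: [0↦0, 1↦5, 2↦3, 3↦5, 4↦0, 5↦10, 6↦2, 7↦9, 8↦9, 9↦2, 10↦10]  zeros at y ∈ {0, 4}
  x = 8: [0↦3, 1↦7, 2↦4, 3↦5, 4↦10, 5↦8, 6↦10, 7↦5, 8↦4, 9↦7, 10↦3]  zeros at y ∈ ∅
  x = 9: [0↦8, 1↦0, 2↦7, 3↦7, 4↦0, 5↦8, 6↦9, 7↦3, 8↦1, 9↦3, 10↦9]  zeros at y ∈ {1, 4}
  x = 10: [0↦4, 1↦6, 2↦1, 3↦0, 4↦3, 5↦10, 6↦10, 7↦3, 8↦0, 9↦1, 10↦6]  zeros at y ∈ {3, 8}
Collecting zeros: affine points = {(4, 1), (4, 7), (5, 0), (5, 3), (7, 0), (7, 4), (9, 1), (9, 4), (10, 3), (10, 8)}.
Total count |C(F_11)_aff| = 10.


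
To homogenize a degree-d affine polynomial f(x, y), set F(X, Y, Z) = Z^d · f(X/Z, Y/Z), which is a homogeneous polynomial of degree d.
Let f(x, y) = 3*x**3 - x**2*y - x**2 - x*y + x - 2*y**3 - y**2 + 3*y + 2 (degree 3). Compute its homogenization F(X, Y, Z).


F(X, Y, Z) = 3*X**3 - X**2*Y - X**2*Z - X*Y*Z + X*Z**2 - 2*Y**3 - Y**2*Z + 3*Y*Z**2 + 2*Z**3

deg(f) = 3.
Substitute x = X/Z, y = Y/Z into f, then multiply by Z^3.
  monomial 3·x^3·y^0 ↦ 3·X^3·Y^0·Z^0.
  monomial -1·x^2·y^1 ↦ -1·X^2·Y^1·Z^0.
  monomial -1·x^2·y^0 ↦ -1·X^2·Y^0·Z^1.
  monomial -1·x^1·y^1 ↦ -1·X^1·Y^1·Z^1.
  monomial 1·x^1·y^0 ↦ 1·X^1·Y^0·Z^2.
  monomial -2·x^0·y^3 ↦ -2·X^0·Y^3·Z^0.
  monomial -1·x^0·y^2 ↦ -1·X^0·Y^2·Z^1.
  monomial 3·x^0·y^1 ↦ 3·X^0·Y^1·Z^2.
  monomial 2·x^0·y^0 ↦ 2·X^0·Y^0·Z^3.
Collecting: F(X, Y, Z) = 3*X**3 - X**2*Y - X**2*Z - X*Y*Z + X*Z**2 - 2*Y**3 - Y**2*Z + 3*Y*Z**2 + 2*Z**3.


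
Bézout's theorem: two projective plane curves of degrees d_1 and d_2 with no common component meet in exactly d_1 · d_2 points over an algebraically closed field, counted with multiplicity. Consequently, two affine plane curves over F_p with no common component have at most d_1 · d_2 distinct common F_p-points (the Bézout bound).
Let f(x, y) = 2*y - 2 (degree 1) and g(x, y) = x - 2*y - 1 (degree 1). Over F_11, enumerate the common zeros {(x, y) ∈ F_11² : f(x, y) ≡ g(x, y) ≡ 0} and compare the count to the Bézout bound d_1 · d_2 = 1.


Common zeros: {(3, 1)}; count = 1; Bézout bound = 1.

deg(f) = 1, deg(g) = 1, so Bézout bound = 1.
Scan x ∈ F_11. For each x, list the y ∈ F_11 with f(x, y) ≡ 0 and those with g(x, y) ≡ 0 (mod 11); the common zeros in that column are the intersection.
  x = 0: f ≡ 0 at y ∈ {1}; g ≡ 0 at y ∈ {5}; common: ∅.
  x = 1: f ≡ 0 at y ∈ {1}; g ≡ 0 at y ∈ {0}; common: ∅.
  x = 2: f ≡ 0 at y ∈ {1}; g ≡ 0 at y ∈ {6}; common: ∅.
  x = 3: f ≡ 0 at y ∈ {1}; g ≡ 0 at y ∈ {1}; common: {1}.
  x = 4: f ≡ 0 at y ∈ {1}; g ≡ 0 at y ∈ {7}; common: ∅.
  x = 5: f ≡ 0 at y ∈ {1}; g ≡ 0 at y ∈ {2}; common: ∅.
  x = 6: f ≡ 0 at y ∈ {1}; g ≡ 0 at y ∈ {8}; common: ∅.
  x = 7: f ≡ 0 at y ∈ {1}; g ≡ 0 at y ∈ {3}; common: ∅.
  x = 8: f ≡ 0 at y ∈ {1}; g ≡ 0 at y ∈ {9}; common: ∅.
  x = 9: f ≡ 0 at y ∈ {1}; g ≡ 0 at y ∈ {4}; common: ∅.
  x = 10: f ≡ 0 at y ∈ {1}; g ≡ 0 at y ∈ {10}; common: ∅.
Collecting: common zeros = {(3, 1)}, so the count is 1.
Comparison with the Bézout bound: 1 ≤ 1 = deg(f)·deg(g), as expected for curves with no common component (the bound is attained).


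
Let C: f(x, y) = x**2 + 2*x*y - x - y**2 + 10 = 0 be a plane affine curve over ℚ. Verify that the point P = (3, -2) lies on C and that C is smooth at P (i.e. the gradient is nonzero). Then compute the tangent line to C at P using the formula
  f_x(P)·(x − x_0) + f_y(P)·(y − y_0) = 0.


Tangent line at P: x + 10*y + 17 = 0.

Step 1: f(3, -2) = 0, so P lies on C.
Step 2: partial derivatives
  f_x(x, y) = 2*x + 2*y - 1, f_y(x, y) = 2*x - 2*y.
  f_x(P) = 1, f_y(P) = 10 (gradient nonzero, so P is smooth).
Step 3: tangent line at P: 1·(x − 3) + 10·(y − -2) = 0.
Expanding: x + 10*y + 17 = 0.


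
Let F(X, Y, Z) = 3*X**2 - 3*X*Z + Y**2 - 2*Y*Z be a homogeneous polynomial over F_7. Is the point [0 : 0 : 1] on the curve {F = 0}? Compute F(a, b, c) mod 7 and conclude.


F(0,0,1) ≡ 0 (mod 7); P is on the curve.

Evaluate F(0, 0, 1) term-by-term (mod 7).
  3*X**2 ↦ 3·0·1·1 = 0
  -3*X*Z ↦ -3·0·1·1 = 0
  Y**2 ↦ 1·1·0·1 = 0
  -2*Y*Z ↦ -2·1·0·1 = 0
Sum: F(0, 0, 1) = (0) + (0) + (0) + (0) = 0.
Reducing mod 7: 0 ≡ 0 (mod 7).
Since F(a, b, c) ≡ 0 (mod 7), P lies on the curve.


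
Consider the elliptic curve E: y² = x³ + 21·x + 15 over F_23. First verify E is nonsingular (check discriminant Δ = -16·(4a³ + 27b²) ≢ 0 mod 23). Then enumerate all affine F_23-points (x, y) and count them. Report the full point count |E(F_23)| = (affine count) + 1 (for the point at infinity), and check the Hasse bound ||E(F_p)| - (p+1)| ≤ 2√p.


Affine points = {(3, 6), (3, 17), (4, 5), (4, 18), (6, 9), (6, 14), (9, 6), (9, 17), (10, 11), (10, 12), (11, 6), (11, 17), (13, 1), (13, 22), (15, 5), (15, 18), (16, 10), (16, 13), (17, 8), (17, 15), (22, 4), (22, 19)}; affine count = 22; |E(F_23)| = 23.

Discriminant check: Δ ∝ 4a³ + 27b² = 4·21³ + 27·15² = 4·9261 + 27·225 ≡ 17 (mod 23). Nonzero ⇒ E is nonsingular.
For each x ∈ F_23, compute rhs = x³ + 21·x + 15 mod 23, then count y ∈ F_23 with y² ≡ rhs.
  x = 0: rhs = 15, matching y values: none (0 points).
  x = 1: rhs = 14, matching y values: none (0 points).
  x = 2: rhs = 19, matching y values: none (0 points).
  x = 3: rhs = 13, matching y values: 6, 17 (2 points).
  x = 4: rhs = 2, matching y values: 5, 18 (2 points).
  x = 5: rhs = 15, matching y values: none (0 points).
  x = 6: rhs = 12, matching y values: 9, 14 (2 points).
  x = 7: rhs = 22, matching y values: none (0 points).
  x = 8: rhs = 5, matching y values: none (0 points).
  x = 9: rhs = 13, matching y values: 6, 17 (2 points).
  x = 10: rhs = 6, matching y values: 11, 12 (2 points).
  x = 11: rhs = 13, matching y values: 6, 17 (2 points).
  x = 12: rhs = 17, matching y values: none (0 points).
  x = 13: rhs = 1, matching y values: 1, 22 (2 points).
  x = 14: rhs = 17, matching y values: none (0 points).
  x = 15: rhs = 2, matching y values: 5, 18 (2 points).
  x = 16: rhs = 8, matching y values: 10, 13 (2 points).
  x = 17: rhs = 18, matching y values: 8, 15 (2 points).
  x = 18: rhs = 15, matching y values: none (0 points).
  x = 19: rhs = 5, matching y values: none (0 points).
  x = 20: rhs = 17, matching y values: none (0 points).
  x = 21: rhs = 11, matching y values: none (0 points).
  x = 22: rhs = 16, matching y values: 4, 19 (2 points).
Total affine count: 22.
Full point count |E(F_23)| = 22 + 1 = 23.
Hasse bound: |23 − (23+1)| = |-1| = 1 ≤ 2√23 ≈ 9.5917 ✓.


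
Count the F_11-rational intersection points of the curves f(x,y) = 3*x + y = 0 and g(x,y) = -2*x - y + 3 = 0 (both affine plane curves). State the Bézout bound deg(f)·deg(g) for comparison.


Common zeros: {(8, 9)}; count = 1; Bézout bound = 1.

deg(f) = 1, deg(g) = 1, so Bézout bound = 1.
Scan x ∈ F_11. For each x, list the y ∈ F_11 with f(x, y) ≡ 0 and those with g(x, y) ≡ 0 (mod 11); the common zeros in that column are the intersection.
  x = 0: f ≡ 0 at y ∈ {0}; g ≡ 0 at y ∈ {3}; common: ∅.
  x = 1: f ≡ 0 at y ∈ {8}; g ≡ 0 at y ∈ {1}; common: ∅.
  x = 2: f ≡ 0 at y ∈ {5}; g ≡ 0 at y ∈ {10}; common: ∅.
  x = 3: f ≡ 0 at y ∈ {2}; g ≡ 0 at y ∈ {8}; common: ∅.
  x = 4: f ≡ 0 at y ∈ {10}; g ≡ 0 at y ∈ {6}; common: ∅.
  x = 5: f ≡ 0 at y ∈ {7}; g ≡ 0 at y ∈ {4}; common: ∅.
  x = 6: f ≡ 0 at y ∈ {4}; g ≡ 0 at y ∈ {2}; common: ∅.
  x = 7: f ≡ 0 at y ∈ {1}; g ≡ 0 at y ∈ {0}; common: ∅.
  x = 8: f ≡ 0 at y ∈ {9}; g ≡ 0 at y ∈ {9}; common: {9}.
  x = 9: f ≡ 0 at y ∈ {6}; g ≡ 0 at y ∈ {7}; common: ∅.
  x = 10: f ≡ 0 at y ∈ {3}; g ≡ 0 at y ∈ {5}; common: ∅.
Collecting: common zeros = {(8, 9)}, so the count is 1.
Comparison with the Bézout bound: 1 ≤ 1 = deg(f)·deg(g), as expected for curves with no common component (the bound is attained).


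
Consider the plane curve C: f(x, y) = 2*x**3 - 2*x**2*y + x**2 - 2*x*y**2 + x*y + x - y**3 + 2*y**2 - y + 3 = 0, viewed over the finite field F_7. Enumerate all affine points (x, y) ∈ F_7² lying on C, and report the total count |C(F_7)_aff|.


Affine F_7-points: {(0, 5), (0, 6), (1, 0), (3, 3), (4, 6), (5, 6), (6, 1)}; count = 7.

For each of the 49 pairs (x, y) ∈ F_7², evaluate f(x, y) mod 7. Record the zeros.
  x = 0: [0↦3, 1↦3, 2↦1, 3↦5, 4↦2, 5↦0, 6↦0]  zeros at y ∈ {5, 6}
  x = 1: [0↦0, 1↦4, 2↦2, 3↦2, 4↦5, 5↦5, 6↦3]  zeros at y ∈ {0}
  x = 2: [0↦4, 1↦1, 2↦2, 3↦1, 4↦6, 5↦4, 6↦3]  zeros at y ∈ ∅
  x = 3: [0↦6, 1↦6, 2↦6, 3↦0, 4↦3, 5↦2, 6↦5]  zeros at y ∈ {3}
  x = 4: [0↦4, 1↦3, 2↦5, 3↦4, 4↦1, 5↦4, 6↦0]  zeros at y ∈ {6}
  x = 5: [0↦3, 1↦4, 2↦4, 3↦4, 4↦5, 5↦1, 6↦0]  zeros at y ∈ {6}
  x = 6: [0↦1, 1↦0, 2↦1, 3↦5, 4↦6, 5↦5, 6↦3]  zeros at y ∈ {1}
Collecting zeros: affine points = {(0, 5), (0, 6), (1, 0), (3, 3), (4, 6), (5, 6), (6, 1)}.
Total count |C(F_7)_aff| = 7.


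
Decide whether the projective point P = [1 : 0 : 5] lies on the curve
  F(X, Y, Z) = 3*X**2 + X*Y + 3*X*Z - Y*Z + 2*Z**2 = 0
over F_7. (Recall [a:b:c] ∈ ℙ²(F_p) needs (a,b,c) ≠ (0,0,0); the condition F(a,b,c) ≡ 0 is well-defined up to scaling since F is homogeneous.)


F(1,0,5) ≡ 5 (mod 7); P is NOT on the curve.

Evaluate F(1, 0, 5) term-by-term (mod 7).
  3*X**2 ↦ 3·1·1·1 = 3
  X*Y ↦ 1·1·0·1 = 0
  3*X*Z ↦ 3·1·1·5 = 15
  -Y*Z ↦ -1·1·0·5 = 0
  2*Z**2 ↦ 2·1·1·25 = 50
Sum: F(1, 0, 5) = (3) + (0) + (15) + (0) + (50) = 68.
Reducing mod 7: 68 ≡ 5 (mod 7).
Since F(a, b, c) ≡ 5 ≠ 0 (mod 7), P does NOT lie on the curve.


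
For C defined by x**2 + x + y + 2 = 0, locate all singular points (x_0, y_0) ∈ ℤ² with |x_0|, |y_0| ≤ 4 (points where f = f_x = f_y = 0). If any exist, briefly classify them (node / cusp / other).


No singular points in the scanned grid; C is smooth there.

Compute partial derivatives:
  f_x = 2*x + 1.
  f_y = 1.
f_y = 1 is a nonzero constant, so f_y never vanishes: no point (x, y) can satisfy f = f_x = f_y = 0. In particular no (x, y) ∈ {−4, ..., 4}² is singular; the curve is smooth.


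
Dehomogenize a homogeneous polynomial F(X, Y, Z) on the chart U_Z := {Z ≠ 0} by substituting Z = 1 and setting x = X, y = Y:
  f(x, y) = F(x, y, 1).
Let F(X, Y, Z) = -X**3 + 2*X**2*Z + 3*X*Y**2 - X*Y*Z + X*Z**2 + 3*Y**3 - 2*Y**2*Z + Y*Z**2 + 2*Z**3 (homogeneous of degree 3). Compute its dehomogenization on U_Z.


f(x, y) = -x**3 + 2*x**2 + 3*x*y**2 - x*y + x + 3*y**3 - 2*y**2 + y + 2

On U_Z we set Z = 1. Each monomial c·X^i·Y^j·Z^k in F becomes c·x^i·y^j·1^k = c·x^i·y^j.
Substituting Z = 1: F(X, Y, 1) = -x**3 + 2*x**2 + 3*x*y**2 - x*y + x + 3*y**3 - 2*y**2 + y + 2.
Note: deg(f) ≤ deg(F) = 3; strict inequality happens when F is divisible by Z (lost terms).


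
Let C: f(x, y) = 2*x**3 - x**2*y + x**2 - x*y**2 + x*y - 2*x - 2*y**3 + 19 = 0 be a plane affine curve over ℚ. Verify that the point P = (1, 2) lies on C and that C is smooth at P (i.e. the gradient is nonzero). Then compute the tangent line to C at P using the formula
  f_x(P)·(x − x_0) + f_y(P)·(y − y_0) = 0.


Tangent line at P: 56 - 28*y = 0.

Step 1: f(1, 2) = 0, so P lies on C.
Step 2: partial derivatives
  f_x(x, y) = 6*x**2 - 2*x*y + 2*x - y**2 + y - 2, f_y(x, y) = -x**2 - 2*x*y + x - 6*y**2.
  f_x(P) = 0, f_y(P) = -28 (gradient nonzero, so P is smooth).
Step 3: tangent line at P: 0·(x − 1) + -28·(y − 2) = 0.
Expanding: 56 - 28*y = 0.


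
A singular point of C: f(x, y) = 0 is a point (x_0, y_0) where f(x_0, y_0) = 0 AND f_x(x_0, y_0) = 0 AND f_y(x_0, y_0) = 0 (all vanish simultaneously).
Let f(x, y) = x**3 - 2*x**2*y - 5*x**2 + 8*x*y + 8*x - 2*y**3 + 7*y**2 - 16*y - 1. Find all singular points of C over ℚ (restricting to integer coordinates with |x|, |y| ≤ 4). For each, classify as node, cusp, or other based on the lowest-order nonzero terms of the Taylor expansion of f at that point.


Singular points: {(2, 1)}; classification: node.

Compute partial derivatives:
  f_x = 3*x**2 - 4*x*y - 10*x + 8*y + 8.
  f_y = -2*x**2 + 8*x - 6*y**2 + 14*y - 16.
Scan x_0 ∈ {−4, ..., 4}. For each x_0, f_y(x_0, y) is a polynomial in y; find its integer roots y ∈ {−4, ..., 4}, then test f_x and f at those candidates.
  x = -4: f_y(-4, y) = -6*y**2 + 14*y - 80; no integer root y with |y| ≤ 4.
  x = -3: f_y(-3, y) = -6*y**2 + 14*y - 58; no integer root y with |y| ≤ 4.
  x = -2: f_y(-2, y) = -6*y**2 + 14*y - 40; no integer root y with |y| ≤ 4.
  x = -1: f_y(-1, y) = -6*y**2 + 14*y - 26; no integer root y with |y| ≤ 4.
  x = 0: f_y(0, y) = -6*y**2 + 14*y - 16; no integer root y with |y| ≤ 4.
  x = 1: f_y(1, y) = -6*y**2 + 14*y - 10; no integer root y with |y| ≤ 4.
  x = 2: f_y(2, y) = -6*y**2 + 14*y - 8; vanishes at y ∈ {1}. (2, 1): f_x = 0, f = 0 — SINGULAR.
  x = 3: f_y(3, y) = -6*y**2 + 14*y - 10; no integer root y with |y| ≤ 4.
  x = 4: f_y(4, y) = -6*y**2 + 14*y - 16; no integer root y with |y| ≤ 4.
Only singular point on the grid: (2, 1).
Classify: substitute x = 2 + u, y = 1 + v and expand: f = u**3 - 2*u**2*v - u**2 - 2*v**3 + v**2.
No constant or linear terms (consistent with a singular point). Quadratic part: -u**2 + v**2. Cubic part: u**3 - 2*u**2*v - 2*v**3.
The quadratic part v**2 - u**2 = (v − u)(v + u) splits into two distinct linear factors, so there are two distinct tangent lines y − 1 = ±(x − 2) — this is a node (ordinary double point).
Classification: node.


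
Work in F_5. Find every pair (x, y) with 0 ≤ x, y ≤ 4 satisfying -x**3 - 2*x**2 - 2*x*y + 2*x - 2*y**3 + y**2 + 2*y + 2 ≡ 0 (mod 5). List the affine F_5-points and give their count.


Affine F_5-points: {(1, 1), (2, 0), (2, 4), (3, 4), (4, 2)}; count = 5.

For each of the 25 pairs (x, y) ∈ F_5², evaluate f(x, y) mod 5. Record the zeros.
  x = 0: [0↦2, 1↦3, 2↦4, 3↦3, 4↦3]  zeros at y ∈ ∅
  x = 1: [0↦1, 1↦0, 2↦4, 3↦1, 4↦4]  zeros at y ∈ {1}
  x = 2: [0↦0, 1↦2, 2↦4, 3↦4, 4↦0]  zeros at y ∈ {0, 4}
  x = 3: [0↦3, 1↦3, 2↦3, 3↦1, 4↦0]  zeros at y ∈ {4}
  x = 4: [0↦4, 1↦2, 2↦0, 3↦1, 4↦3]  zeros at y ∈ {2}
Collecting zeros: affine points = {(1, 1), (2, 0), (2, 4), (3, 4), (4, 2)}.
Total count |C(F_5)_aff| = 5.


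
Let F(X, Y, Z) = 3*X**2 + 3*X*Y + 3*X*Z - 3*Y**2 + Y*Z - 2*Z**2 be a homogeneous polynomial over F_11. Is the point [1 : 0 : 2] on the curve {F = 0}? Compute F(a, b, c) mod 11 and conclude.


F(1,0,2) ≡ 1 (mod 11); P is NOT on the curve.

Evaluate F(1, 0, 2) term-by-term (mod 11).
  3*X**2 ↦ 3·1·1·1 = 3
  3*X*Y ↦ 3·1·0·1 = 0
  3*X*Z ↦ 3·1·1·2 = 6
  -3*Y**2 ↦ -3·1·0·1 = 0
  Y*Z ↦ 1·1·0·2 = 0
  -2*Z**2 ↦ -2·1·1·4 = -8
Sum: F(1, 0, 2) = (3) + (0) + (6) + (0) + (0) + (-8) = 1.
Reducing mod 11: 1 ≡ 1 (mod 11).
Since F(a, b, c) ≡ 1 ≠ 0 (mod 11), P does NOT lie on the curve.


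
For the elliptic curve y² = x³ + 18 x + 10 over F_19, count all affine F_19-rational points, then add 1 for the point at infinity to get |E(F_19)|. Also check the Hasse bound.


Affine points = {(2, 4), (2, 15), (5, 4), (5, 15), (6, 7), (6, 12), (7, 2), (7, 17), (8, 1), (8, 18), (11, 0), (12, 4), (12, 15), (13, 3), (13, 16), (14, 2), (14, 17), (15, 8), (15, 11), (16, 9), (16, 10), (17, 2), (17, 17)}; affine count = 23; |E(F_19)| = 24.

Discriminant check: Δ ∝ 4a³ + 27b² = 4·18³ + 27·10² = 4·5832 + 27·100 ≡ 17 (mod 19). Nonzero ⇒ E is nonsingular.
For each x ∈ F_19, compute rhs = x³ + 18·x + 10 mod 19, then count y ∈ F_19 with y² ≡ rhs.
  x = 0: rhs = 10, matching y values: none (0 points).
  x = 1: rhs = 10, matching y values: none (0 points).
  x = 2: rhs = 16, matching y values: 4, 15 (2 points).
  x = 3: rhs = 15, matching y values: none (0 points).
  x = 4: rhs = 13, matching y values: none (0 points).
  x = 5: rhs = 16, matching y values: 4, 15 (2 points).
  x = 6: rhs = 11, matching y values: 7, 12 (2 points).
  x = 7: rhs = 4, matching y values: 2, 17 (2 points).
  x = 8: rhs = 1, matching y values: 1, 18 (2 points).
  x = 9: rhs = 8, matching y values: none (0 points).
  x = 10: rhs = 12, matching y values: none (0 points).
  x = 11: rhs = 0, matching y values: 0 (1 points).
  x = 12: rhs = 16, matching y values: 4, 15 (2 points).
  x = 13: rhs = 9, matching y values: 3, 16 (2 points).
  x = 14: rhs = 4, matching y values: 2, 17 (2 points).
  x = 15: rhs = 7, matching y values: 8, 11 (2 points).
  x = 16: rhs = 5, matching y values: 9, 10 (2 points).
  x = 17: rhs = 4, matching y values: 2, 17 (2 points).
  x = 18: rhs = 10, matching y values: none (0 points).
Total affine count: 23.
Full point count |E(F_19)| = 23 + 1 = 24.
Hasse bound: |24 − (19+1)| = |4| = 4 ≤ 2√19 ≈ 8.7178 ✓.


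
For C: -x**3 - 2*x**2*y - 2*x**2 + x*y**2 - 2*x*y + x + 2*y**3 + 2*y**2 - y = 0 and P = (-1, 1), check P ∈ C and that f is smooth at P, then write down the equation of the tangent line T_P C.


Tangent line at P: 5*x + 7*y - 2 = 0.

Step 1: f(-1, 1) = 0, so P lies on C.
Step 2: partial derivatives
  f_x(x, y) = -3*x**2 - 4*x*y - 4*x + y**2 - 2*y + 1, f_y(x, y) = -2*x**2 + 2*x*y - 2*x + 6*y**2 + 4*y - 1.
  f_x(P) = 5, f_y(P) = 7 (gradient nonzero, so P is smooth).
Step 3: tangent line at P: 5·(x − -1) + 7·(y − 1) = 0.
Expanding: 5*x + 7*y - 2 = 0.


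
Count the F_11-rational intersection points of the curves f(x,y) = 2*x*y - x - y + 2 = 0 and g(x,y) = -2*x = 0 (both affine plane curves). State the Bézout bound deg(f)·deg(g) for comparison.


Common zeros: {(0, 2)}; count = 1; Bézout bound = 2.

deg(f) = 2, deg(g) = 1, so Bézout bound = 2.
Scan x ∈ F_11. For each x, list the y ∈ F_11 with f(x, y) ≡ 0 and those with g(x, y) ≡ 0 (mod 11); the common zeros in that column are the intersection.
  x = 0: f ≡ 0 at y ∈ {2}; g ≡ 0 at y ∈ {0, 1, 2, 3, 4, 5, 6, 7, 8, 9, 10}; common: {2}.
  x = 1: f ≡ 0 at y ∈ {10}; g ≡ 0 at y ∈ ∅; common: ∅.
  x = 2: f ≡ 0 at y ∈ {0}; g ≡ 0 at y ∈ ∅; common: ∅.
  x = 3: f ≡ 0 at y ∈ {9}; g ≡ 0 at y ∈ ∅; common: ∅.
  x = 4: f ≡ 0 at y ∈ {5}; g ≡ 0 at y ∈ ∅; common: ∅.
  x = 5: f ≡ 0 at y ∈ {4}; g ≡ 0 at y ∈ ∅; common: ∅.
  x = 6: f ≡ 0 at y ∈ ∅; g ≡ 0 at y ∈ ∅; common: ∅.
  x = 7: f ≡ 0 at y ∈ {8}; g ≡ 0 at y ∈ ∅; common: ∅.
  x = 8: f ≡ 0 at y ∈ {7}; g ≡ 0 at y ∈ ∅; common: ∅.
  x = 9: f ≡ 0 at y ∈ {3}; g ≡ 0 at y ∈ ∅; common: ∅.
  x = 10: f ≡ 0 at y ∈ {1}; g ≡ 0 at y ∈ ∅; common: ∅.
Collecting: common zeros = {(0, 2)}, so the count is 1.
Comparison with the Bézout bound: 1 ≤ 2 = deg(f)·deg(g), as expected for curves with no common component (the affine F_11-count falls short of the bound because intersections may lie at infinity, over extension fields, or carry multiplicity).


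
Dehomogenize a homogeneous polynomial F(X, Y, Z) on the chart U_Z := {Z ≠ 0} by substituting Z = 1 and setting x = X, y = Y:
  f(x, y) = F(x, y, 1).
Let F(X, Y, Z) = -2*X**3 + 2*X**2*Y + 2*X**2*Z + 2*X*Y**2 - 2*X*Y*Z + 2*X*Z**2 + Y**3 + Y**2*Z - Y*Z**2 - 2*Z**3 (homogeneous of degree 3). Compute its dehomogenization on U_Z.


f(x, y) = -2*x**3 + 2*x**2*y + 2*x**2 + 2*x*y**2 - 2*x*y + 2*x + y**3 + y**2 - y - 2

On U_Z we set Z = 1. Each monomial c·X^i·Y^j·Z^k in F becomes c·x^i·y^j·1^k = c·x^i·y^j.
Substituting Z = 1: F(X, Y, 1) = -2*x**3 + 2*x**2*y + 2*x**2 + 2*x*y**2 - 2*x*y + 2*x + y**3 + y**2 - y - 2.
Note: deg(f) ≤ deg(F) = 3; strict inequality happens when F is divisible by Z (lost terms).


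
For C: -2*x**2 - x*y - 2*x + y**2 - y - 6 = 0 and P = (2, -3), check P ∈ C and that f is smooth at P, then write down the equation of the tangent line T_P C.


Tangent line at P: -7*x - 9*y - 13 = 0.

Step 1: f(2, -3) = 0, so P lies on C.
Step 2: partial derivatives
  f_x(x, y) = -4*x - y - 2, f_y(x, y) = -x + 2*y - 1.
  f_x(P) = -7, f_y(P) = -9 (gradient nonzero, so P is smooth).
Step 3: tangent line at P: -7·(x − 2) + -9·(y − -3) = 0.
Expanding: -7*x - 9*y - 13 = 0.


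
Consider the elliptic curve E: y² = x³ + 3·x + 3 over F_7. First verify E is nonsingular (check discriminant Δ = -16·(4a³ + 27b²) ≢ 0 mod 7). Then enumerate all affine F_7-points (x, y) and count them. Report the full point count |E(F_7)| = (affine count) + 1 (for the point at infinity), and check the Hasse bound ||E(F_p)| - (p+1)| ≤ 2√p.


Affine points = {(1, 0), (3, 2), (3, 5), (4, 3), (4, 4)}; affine count = 5; |E(F_7)| = 6.

Discriminant check: Δ ∝ 4a³ + 27b² = 4·3³ + 27·3² = 4·27 + 27·9 ≡ 1 (mod 7). Nonzero ⇒ E is nonsingular.
For each x ∈ F_7, compute rhs = x³ + 3·x + 3 mod 7, then count y ∈ F_7 with y² ≡ rhs.
  x = 0: rhs = 3, matching y values: none (0 points).
  x = 1: rhs = 0, matching y values: 0 (1 points).
  x = 2: rhs = 3, matching y values: none (0 points).
  x = 3: rhs = 4, matching y values: 2, 5 (2 points).
  x = 4: rhs = 2, matching y values: 3, 4 (2 points).
  x = 5: rhs = 3, matching y values: none (0 points).
  x = 6: rhs = 6, matching y values: none (0 points).
Total affine count: 5.
Full point count |E(F_7)| = 5 + 1 = 6.
Hasse bound: |6 − (7+1)| = |-2| = 2 ≤ 2√7 ≈ 5.2915 ✓.


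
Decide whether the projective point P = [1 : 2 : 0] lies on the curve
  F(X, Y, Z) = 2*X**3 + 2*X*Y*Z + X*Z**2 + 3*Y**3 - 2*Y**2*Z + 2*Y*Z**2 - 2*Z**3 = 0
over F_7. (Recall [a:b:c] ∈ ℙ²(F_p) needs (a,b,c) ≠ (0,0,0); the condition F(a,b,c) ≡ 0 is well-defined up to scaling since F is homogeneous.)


F(1,2,0) ≡ 5 (mod 7); P is NOT on the curve.

Evaluate F(1, 2, 0) term-by-term (mod 7).
  2*X**3 ↦ 2·1·1·1 = 2
  2*X*Y*Z ↦ 2·1·2·0 = 0
  X*Z**2 ↦ 1·1·1·0 = 0
  3*Y**3 ↦ 3·1·8·1 = 24
  -2*Y**2*Z ↦ -2·1·4·0 = 0
  2*Y*Z**2 ↦ 2·1·2·0 = 0
  -2*Z**3 ↦ -2·1·1·0 = 0
Sum: F(1, 2, 0) = (2) + (0) + (0) + (24) + (0) + (0) + (0) = 26.
Reducing mod 7: 26 ≡ 5 (mod 7).
Since F(a, b, c) ≡ 5 ≠ 0 (mod 7), P does NOT lie on the curve.


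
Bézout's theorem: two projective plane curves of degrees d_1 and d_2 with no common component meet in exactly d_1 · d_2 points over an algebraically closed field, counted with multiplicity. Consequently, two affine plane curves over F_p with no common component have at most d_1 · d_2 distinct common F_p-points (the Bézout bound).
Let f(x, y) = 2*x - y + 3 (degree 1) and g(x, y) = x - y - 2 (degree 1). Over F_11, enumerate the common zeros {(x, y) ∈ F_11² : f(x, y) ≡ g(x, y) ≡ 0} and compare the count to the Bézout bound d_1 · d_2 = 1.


Common zeros: {(6, 4)}; count = 1; Bézout bound = 1.

deg(f) = 1, deg(g) = 1, so Bézout bound = 1.
Scan x ∈ F_11. For each x, list the y ∈ F_11 with f(x, y) ≡ 0 and those with g(x, y) ≡ 0 (mod 11); the common zeros in that column are the intersection.
  x = 0: f ≡ 0 at y ∈ {3}; g ≡ 0 at y ∈ {9}; common: ∅.
  x = 1: f ≡ 0 at y ∈ {5}; g ≡ 0 at y ∈ {10}; common: ∅.
  x = 2: f ≡ 0 at y ∈ {7}; g ≡ 0 at y ∈ {0}; common: ∅.
  x = 3: f ≡ 0 at y ∈ {9}; g ≡ 0 at y ∈ {1}; common: ∅.
  x = 4: f ≡ 0 at y ∈ {0}; g ≡ 0 at y ∈ {2}; common: ∅.
  x = 5: f ≡ 0 at y ∈ {2}; g ≡ 0 at y ∈ {3}; common: ∅.
  x = 6: f ≡ 0 at y ∈ {4}; g ≡ 0 at y ∈ {4}; common: {4}.
  x = 7: f ≡ 0 at y ∈ {6}; g ≡ 0 at y ∈ {5}; common: ∅.
  x = 8: f ≡ 0 at y ∈ {8}; g ≡ 0 at y ∈ {6}; common: ∅.
  x = 9: f ≡ 0 at y ∈ {10}; g ≡ 0 at y ∈ {7}; common: ∅.
  x = 10: f ≡ 0 at y ∈ {1}; g ≡ 0 at y ∈ {8}; common: ∅.
Collecting: common zeros = {(6, 4)}, so the count is 1.
Comparison with the Bézout bound: 1 ≤ 1 = deg(f)·deg(g), as expected for curves with no common component (the bound is attained).


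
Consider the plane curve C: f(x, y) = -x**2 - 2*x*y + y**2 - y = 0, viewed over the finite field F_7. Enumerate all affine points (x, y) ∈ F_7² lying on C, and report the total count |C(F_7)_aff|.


Affine F_7-points: {(0, 0), (0, 1), (3, 3), (3, 4), (5, 1), (5, 3)}; count = 6.

For each of the 49 pairs (x, y) ∈ F_7², evaluate f(x, y) mod 7. Record the zeros.
  x = 0: [0↦0, 1↦0, 2↦2, 3↦6, 4↦5, 5↦6, 6↦2]  zeros at y ∈ {0, 1}
  x = 1: [0↦6, 1↦4, 2↦4, 3↦6, 4↦3, 5↦2, 6↦3]  zeros at y ∈ ∅
  x = 2: [0↦3, 1↦6, 2↦4, 3↦4, 4↦6, 5↦3, 6↦2]  zeros at y ∈ ∅
  x = 3: [0↦5, 1↦6, 2↦2, 3↦0, 4↦0, 5↦2, 6↦6]  zeros at y ∈ {3, 4}
  x = 4: [0↦5, 1↦4, 2↦5, 3↦1, 4↦6, 5↦6, 6↦1]  zeros at y ∈ ∅
  x = 5: [0↦3, 1↦0, 2↦6, 3↦0, 4↦3, 5↦1, 6↦1]  zeros at y ∈ {1, 3}
  x = 6: [0↦6, 1↦1, 2↦5, 3↦4, 4↦5, 5↦1, 6↦6]  zeros at y ∈ ∅
Collecting zeros: affine points = {(0, 0), (0, 1), (3, 3), (3, 4), (5, 1), (5, 3)}.
Total count |C(F_7)_aff| = 6.


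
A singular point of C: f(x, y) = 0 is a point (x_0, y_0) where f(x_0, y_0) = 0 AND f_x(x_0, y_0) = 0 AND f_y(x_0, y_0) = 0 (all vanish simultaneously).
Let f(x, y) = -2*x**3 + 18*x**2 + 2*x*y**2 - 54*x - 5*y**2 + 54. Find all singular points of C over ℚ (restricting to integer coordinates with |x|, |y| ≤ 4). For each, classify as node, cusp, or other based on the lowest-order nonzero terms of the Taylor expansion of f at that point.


Singular points: {(3, 0)}; classification: cusp.

Compute partial derivatives:
  f_x = -6*x**2 + 36*x + 2*y**2 - 54.
  f_y = 4*x*y - 10*y.
Scan x_0 ∈ {−4, ..., 4}. For each x_0, f_y(x_0, y) is a polynomial in y; find its integer roots y ∈ {−4, ..., 4}, then test f_x and f at those candidates.
  x = -4: f_y(-4, y) = -26*y; vanishes at y ∈ {0}. (-4, 0): f_x = -294 ≠ 0.
  x = -3: f_y(-3, y) = -22*y; vanishes at y ∈ {0}. (-3, 0): f_x = -216 ≠ 0.
  x = -2: f_y(-2, y) = -18*y; vanishes at y ∈ {0}. (-2, 0): f_x = -150 ≠ 0.
  x = -1: f_y(-1, y) = -14*y; vanishes at y ∈ {0}. (-1, 0): f_x = -96 ≠ 0.
  x = 0: f_y(0, y) = -10*y; vanishes at y ∈ {0}. (0, 0): f_x = -54 ≠ 0.
  x = 1: f_y(1, y) = -6*y; vanishes at y ∈ {0}. (1, 0): f_x = -24 ≠ 0.
  x = 2: f_y(2, y) = -2*y; vanishes at y ∈ {0}. (2, 0): f_x = -6 ≠ 0.
  x = 3: f_y(3, y) = 2*y; vanishes at y ∈ {0}. (3, 0): f_x = 0, f = 0 — SINGULAR.
  x = 4: f_y(4, y) = 6*y; vanishes at y ∈ {0}. (4, 0): f_x = -6 ≠ 0.
Only singular point on the grid: (3, 0).
Classify: substitute x = 3 + u, y = 0 + v and expand: f = -2*u**3 + 2*u*v**2 + v**2.
No constant or linear terms (consistent with a singular point). Quadratic part: v**2. Cubic part: -2*u**3 + 2*u*v**2.
The quadratic part v**2 is a perfect square, so there is a single (double) tangent line v = 0, i.e. y = 0. Restricting the cubic part to that line (v = 0) leaves -2*u**3 ≠ 0, so f is not divisible by v and the branch is v² ≈ 2*u**3 to lowest order — this is a cusp.
Classification: cusp.


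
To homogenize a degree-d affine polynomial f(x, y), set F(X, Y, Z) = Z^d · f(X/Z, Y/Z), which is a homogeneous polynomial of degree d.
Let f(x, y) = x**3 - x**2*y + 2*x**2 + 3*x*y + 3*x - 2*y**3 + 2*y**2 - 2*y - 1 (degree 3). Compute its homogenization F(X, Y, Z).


F(X, Y, Z) = X**3 - X**2*Y + 2*X**2*Z + 3*X*Y*Z + 3*X*Z**2 - 2*Y**3 + 2*Y**2*Z - 2*Y*Z**2 - Z**3

deg(f) = 3.
Substitute x = X/Z, y = Y/Z into f, then multiply by Z^3.
  monomial 1·x^3·y^0 ↦ 1·X^3·Y^0·Z^0.
  monomial -1·x^2·y^1 ↦ -1·X^2·Y^1·Z^0.
  monomial 2·x^2·y^0 ↦ 2·X^2·Y^0·Z^1.
  monomial 3·x^1·y^1 ↦ 3·X^1·Y^1·Z^1.
  monomial 3·x^1·y^0 ↦ 3·X^1·Y^0·Z^2.
  monomial -2·x^0·y^3 ↦ -2·X^0·Y^3·Z^0.
  monomial 2·x^0·y^2 ↦ 2·X^0·Y^2·Z^1.
  monomial -2·x^0·y^1 ↦ -2·X^0·Y^1·Z^2.
  monomial -1·x^0·y^0 ↦ -1·X^0·Y^0·Z^3.
Collecting: F(X, Y, Z) = X**3 - X**2*Y + 2*X**2*Z + 3*X*Y*Z + 3*X*Z**2 - 2*Y**3 + 2*Y**2*Z - 2*Y*Z**2 - Z**3.


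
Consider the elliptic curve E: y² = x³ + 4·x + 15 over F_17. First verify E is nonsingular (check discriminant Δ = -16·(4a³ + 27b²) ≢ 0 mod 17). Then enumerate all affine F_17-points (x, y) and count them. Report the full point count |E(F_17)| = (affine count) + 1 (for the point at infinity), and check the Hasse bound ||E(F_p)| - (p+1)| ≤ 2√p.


Affine points = {(0, 7), (0, 10), (6, 0), (8, 7), (8, 10), (9, 7), (9, 10), (10, 1), (10, 16), (11, 8), (11, 9), (15, 4), (15, 13)}; affine count = 13; |E(F_17)| = 14.

Discriminant check: Δ ∝ 4a³ + 27b² = 4·4³ + 27·15² = 4·64 + 27·225 ≡ 7 (mod 17). Nonzero ⇒ E is nonsingular.
For each x ∈ F_17, compute rhs = x³ + 4·x + 15 mod 17, then count y ∈ F_17 with y² ≡ rhs.
  x = 0: rhs = 15, matching y values: 7, 10 (2 points).
  x = 1: rhs = 3, matching y values: none (0 points).
  x = 2: rhs = 14, matching y values: none (0 points).
  x = 3: rhs = 3, matching y values: none (0 points).
  x = 4: rhs = 10, matching y values: none (0 points).
  x = 5: rhs = 7, matching y values: none (0 points).
  x = 6: rhs = 0, matching y values: 0 (1 points).
  x = 7: rhs = 12, matching y values: none (0 points).
  x = 8: rhs = 15, matching y values: 7, 10 (2 points).
  x = 9: rhs = 15, matching y values: 7, 10 (2 points).
  x = 10: rhs = 1, matching y values: 1, 16 (2 points).
  x = 11: rhs = 13, matching y values: 8, 9 (2 points).
  x = 12: rhs = 6, matching y values: none (0 points).
  x = 13: rhs = 3, matching y values: none (0 points).
  x = 14: rhs = 10, matching y values: none (0 points).
  x = 15: rhs = 16, matching y values: 4, 13 (2 points).
  x = 16: rhs = 10, matching y values: none (0 points).
Total affine count: 13.
Full point count |E(F_17)| = 13 + 1 = 14.
Hasse bound: |14 − (17+1)| = |-4| = 4 ≤ 2√17 ≈ 8.2462 ✓.
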